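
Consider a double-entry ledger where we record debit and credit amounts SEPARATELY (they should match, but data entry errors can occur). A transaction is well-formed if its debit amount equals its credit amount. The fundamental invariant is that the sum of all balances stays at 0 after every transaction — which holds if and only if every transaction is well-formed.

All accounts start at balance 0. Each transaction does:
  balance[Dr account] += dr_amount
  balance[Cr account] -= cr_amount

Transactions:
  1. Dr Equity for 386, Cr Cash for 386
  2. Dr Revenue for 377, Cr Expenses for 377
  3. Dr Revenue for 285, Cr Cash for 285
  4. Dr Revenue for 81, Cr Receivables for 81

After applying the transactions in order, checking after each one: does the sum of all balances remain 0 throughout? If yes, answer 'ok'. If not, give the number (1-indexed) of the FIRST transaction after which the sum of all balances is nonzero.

After txn 1: dr=386 cr=386 sum_balances=0
After txn 2: dr=377 cr=377 sum_balances=0
After txn 3: dr=285 cr=285 sum_balances=0
After txn 4: dr=81 cr=81 sum_balances=0

Answer: ok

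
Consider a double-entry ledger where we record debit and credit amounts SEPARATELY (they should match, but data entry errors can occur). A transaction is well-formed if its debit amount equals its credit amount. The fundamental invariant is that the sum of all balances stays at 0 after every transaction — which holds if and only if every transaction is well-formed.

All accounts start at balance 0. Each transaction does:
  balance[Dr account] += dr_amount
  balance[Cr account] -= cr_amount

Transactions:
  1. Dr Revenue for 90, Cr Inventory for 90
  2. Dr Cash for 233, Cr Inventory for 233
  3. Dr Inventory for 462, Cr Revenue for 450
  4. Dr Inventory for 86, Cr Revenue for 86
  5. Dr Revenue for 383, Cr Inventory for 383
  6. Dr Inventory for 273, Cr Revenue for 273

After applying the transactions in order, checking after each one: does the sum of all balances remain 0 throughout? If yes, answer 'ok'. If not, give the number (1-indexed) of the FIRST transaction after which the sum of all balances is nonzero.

Answer: 3

Derivation:
After txn 1: dr=90 cr=90 sum_balances=0
After txn 2: dr=233 cr=233 sum_balances=0
After txn 3: dr=462 cr=450 sum_balances=12
After txn 4: dr=86 cr=86 sum_balances=12
After txn 5: dr=383 cr=383 sum_balances=12
After txn 6: dr=273 cr=273 sum_balances=12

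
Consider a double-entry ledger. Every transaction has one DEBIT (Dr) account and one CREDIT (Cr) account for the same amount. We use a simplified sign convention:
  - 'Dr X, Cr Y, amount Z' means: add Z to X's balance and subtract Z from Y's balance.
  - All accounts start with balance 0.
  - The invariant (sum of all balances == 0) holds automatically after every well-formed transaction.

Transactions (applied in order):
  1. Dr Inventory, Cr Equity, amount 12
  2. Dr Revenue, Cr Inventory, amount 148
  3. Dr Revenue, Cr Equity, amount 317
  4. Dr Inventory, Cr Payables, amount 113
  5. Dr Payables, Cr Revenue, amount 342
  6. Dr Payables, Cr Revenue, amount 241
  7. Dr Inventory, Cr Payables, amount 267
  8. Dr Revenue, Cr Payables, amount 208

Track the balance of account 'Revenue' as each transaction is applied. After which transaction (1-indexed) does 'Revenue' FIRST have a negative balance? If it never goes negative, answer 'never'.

After txn 1: Revenue=0
After txn 2: Revenue=148
After txn 3: Revenue=465
After txn 4: Revenue=465
After txn 5: Revenue=123
After txn 6: Revenue=-118

Answer: 6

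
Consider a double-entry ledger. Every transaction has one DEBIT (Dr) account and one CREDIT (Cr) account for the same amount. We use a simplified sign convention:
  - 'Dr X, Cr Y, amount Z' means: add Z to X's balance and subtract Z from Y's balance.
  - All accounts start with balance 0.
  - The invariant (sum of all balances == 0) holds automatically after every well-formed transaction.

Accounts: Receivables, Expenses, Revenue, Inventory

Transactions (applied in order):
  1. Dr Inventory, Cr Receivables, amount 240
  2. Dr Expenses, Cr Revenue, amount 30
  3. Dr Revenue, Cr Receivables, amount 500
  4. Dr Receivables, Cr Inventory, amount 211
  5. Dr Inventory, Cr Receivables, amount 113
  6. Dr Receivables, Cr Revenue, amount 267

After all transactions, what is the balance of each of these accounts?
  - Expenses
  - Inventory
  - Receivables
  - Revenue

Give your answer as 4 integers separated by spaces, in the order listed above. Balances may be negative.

Answer: 30 142 -375 203

Derivation:
After txn 1 (Dr Inventory, Cr Receivables, amount 240): Inventory=240 Receivables=-240
After txn 2 (Dr Expenses, Cr Revenue, amount 30): Expenses=30 Inventory=240 Receivables=-240 Revenue=-30
After txn 3 (Dr Revenue, Cr Receivables, amount 500): Expenses=30 Inventory=240 Receivables=-740 Revenue=470
After txn 4 (Dr Receivables, Cr Inventory, amount 211): Expenses=30 Inventory=29 Receivables=-529 Revenue=470
After txn 5 (Dr Inventory, Cr Receivables, amount 113): Expenses=30 Inventory=142 Receivables=-642 Revenue=470
After txn 6 (Dr Receivables, Cr Revenue, amount 267): Expenses=30 Inventory=142 Receivables=-375 Revenue=203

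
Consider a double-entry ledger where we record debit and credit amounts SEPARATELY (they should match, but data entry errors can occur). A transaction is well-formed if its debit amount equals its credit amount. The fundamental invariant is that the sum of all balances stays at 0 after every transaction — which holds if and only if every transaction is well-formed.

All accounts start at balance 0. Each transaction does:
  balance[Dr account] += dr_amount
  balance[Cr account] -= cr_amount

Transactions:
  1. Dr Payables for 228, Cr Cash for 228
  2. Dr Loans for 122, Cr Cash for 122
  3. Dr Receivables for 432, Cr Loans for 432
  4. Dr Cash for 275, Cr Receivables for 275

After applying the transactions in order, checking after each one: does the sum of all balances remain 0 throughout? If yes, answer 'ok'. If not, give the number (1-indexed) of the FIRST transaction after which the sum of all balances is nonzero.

After txn 1: dr=228 cr=228 sum_balances=0
After txn 2: dr=122 cr=122 sum_balances=0
After txn 3: dr=432 cr=432 sum_balances=0
After txn 4: dr=275 cr=275 sum_balances=0

Answer: ok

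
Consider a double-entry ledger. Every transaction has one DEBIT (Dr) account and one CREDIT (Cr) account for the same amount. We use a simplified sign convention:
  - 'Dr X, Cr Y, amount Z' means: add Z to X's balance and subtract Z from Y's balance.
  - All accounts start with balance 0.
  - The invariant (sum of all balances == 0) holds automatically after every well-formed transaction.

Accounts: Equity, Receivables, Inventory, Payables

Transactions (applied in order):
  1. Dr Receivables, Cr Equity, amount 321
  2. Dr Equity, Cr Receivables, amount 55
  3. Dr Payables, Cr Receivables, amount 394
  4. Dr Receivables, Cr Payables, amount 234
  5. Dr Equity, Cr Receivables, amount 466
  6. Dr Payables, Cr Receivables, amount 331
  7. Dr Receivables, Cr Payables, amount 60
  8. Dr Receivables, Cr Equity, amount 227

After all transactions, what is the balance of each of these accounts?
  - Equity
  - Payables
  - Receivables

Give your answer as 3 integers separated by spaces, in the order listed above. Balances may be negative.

Answer: -27 431 -404

Derivation:
After txn 1 (Dr Receivables, Cr Equity, amount 321): Equity=-321 Receivables=321
After txn 2 (Dr Equity, Cr Receivables, amount 55): Equity=-266 Receivables=266
After txn 3 (Dr Payables, Cr Receivables, amount 394): Equity=-266 Payables=394 Receivables=-128
After txn 4 (Dr Receivables, Cr Payables, amount 234): Equity=-266 Payables=160 Receivables=106
After txn 5 (Dr Equity, Cr Receivables, amount 466): Equity=200 Payables=160 Receivables=-360
After txn 6 (Dr Payables, Cr Receivables, amount 331): Equity=200 Payables=491 Receivables=-691
After txn 7 (Dr Receivables, Cr Payables, amount 60): Equity=200 Payables=431 Receivables=-631
After txn 8 (Dr Receivables, Cr Equity, amount 227): Equity=-27 Payables=431 Receivables=-404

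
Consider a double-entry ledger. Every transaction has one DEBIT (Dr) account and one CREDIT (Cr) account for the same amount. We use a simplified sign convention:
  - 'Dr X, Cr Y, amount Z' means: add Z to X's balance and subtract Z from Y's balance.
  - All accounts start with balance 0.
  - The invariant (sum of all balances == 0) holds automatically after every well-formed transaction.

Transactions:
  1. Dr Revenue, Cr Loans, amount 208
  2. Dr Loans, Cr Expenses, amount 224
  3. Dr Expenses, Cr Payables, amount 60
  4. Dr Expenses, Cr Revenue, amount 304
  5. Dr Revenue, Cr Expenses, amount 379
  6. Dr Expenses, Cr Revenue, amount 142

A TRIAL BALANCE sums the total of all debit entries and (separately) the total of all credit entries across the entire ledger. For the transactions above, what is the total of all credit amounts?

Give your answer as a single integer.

Answer: 1317

Derivation:
Txn 1: credit+=208
Txn 2: credit+=224
Txn 3: credit+=60
Txn 4: credit+=304
Txn 5: credit+=379
Txn 6: credit+=142
Total credits = 1317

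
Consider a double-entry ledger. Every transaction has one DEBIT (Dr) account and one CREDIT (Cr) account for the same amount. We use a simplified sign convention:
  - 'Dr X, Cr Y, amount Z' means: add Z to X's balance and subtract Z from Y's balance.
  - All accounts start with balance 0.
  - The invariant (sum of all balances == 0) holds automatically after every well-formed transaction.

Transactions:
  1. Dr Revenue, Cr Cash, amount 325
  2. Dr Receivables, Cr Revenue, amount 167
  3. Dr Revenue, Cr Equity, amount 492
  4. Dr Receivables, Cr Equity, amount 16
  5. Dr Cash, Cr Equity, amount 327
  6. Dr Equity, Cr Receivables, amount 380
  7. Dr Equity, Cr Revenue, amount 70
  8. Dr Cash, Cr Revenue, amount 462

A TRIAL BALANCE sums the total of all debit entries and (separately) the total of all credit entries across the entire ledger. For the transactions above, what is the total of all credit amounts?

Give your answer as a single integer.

Txn 1: credit+=325
Txn 2: credit+=167
Txn 3: credit+=492
Txn 4: credit+=16
Txn 5: credit+=327
Txn 6: credit+=380
Txn 7: credit+=70
Txn 8: credit+=462
Total credits = 2239

Answer: 2239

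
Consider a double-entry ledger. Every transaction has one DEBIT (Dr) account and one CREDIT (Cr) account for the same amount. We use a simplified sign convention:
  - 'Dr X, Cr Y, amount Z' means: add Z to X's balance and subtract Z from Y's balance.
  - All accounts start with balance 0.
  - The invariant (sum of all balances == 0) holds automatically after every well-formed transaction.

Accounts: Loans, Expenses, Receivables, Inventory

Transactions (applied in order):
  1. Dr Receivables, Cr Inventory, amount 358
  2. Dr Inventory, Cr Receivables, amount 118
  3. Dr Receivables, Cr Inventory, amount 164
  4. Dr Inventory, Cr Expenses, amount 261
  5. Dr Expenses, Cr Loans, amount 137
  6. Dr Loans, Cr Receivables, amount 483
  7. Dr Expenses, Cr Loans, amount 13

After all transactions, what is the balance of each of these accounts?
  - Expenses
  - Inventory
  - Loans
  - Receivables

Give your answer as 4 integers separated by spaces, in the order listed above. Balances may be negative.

After txn 1 (Dr Receivables, Cr Inventory, amount 358): Inventory=-358 Receivables=358
After txn 2 (Dr Inventory, Cr Receivables, amount 118): Inventory=-240 Receivables=240
After txn 3 (Dr Receivables, Cr Inventory, amount 164): Inventory=-404 Receivables=404
After txn 4 (Dr Inventory, Cr Expenses, amount 261): Expenses=-261 Inventory=-143 Receivables=404
After txn 5 (Dr Expenses, Cr Loans, amount 137): Expenses=-124 Inventory=-143 Loans=-137 Receivables=404
After txn 6 (Dr Loans, Cr Receivables, amount 483): Expenses=-124 Inventory=-143 Loans=346 Receivables=-79
After txn 7 (Dr Expenses, Cr Loans, amount 13): Expenses=-111 Inventory=-143 Loans=333 Receivables=-79

Answer: -111 -143 333 -79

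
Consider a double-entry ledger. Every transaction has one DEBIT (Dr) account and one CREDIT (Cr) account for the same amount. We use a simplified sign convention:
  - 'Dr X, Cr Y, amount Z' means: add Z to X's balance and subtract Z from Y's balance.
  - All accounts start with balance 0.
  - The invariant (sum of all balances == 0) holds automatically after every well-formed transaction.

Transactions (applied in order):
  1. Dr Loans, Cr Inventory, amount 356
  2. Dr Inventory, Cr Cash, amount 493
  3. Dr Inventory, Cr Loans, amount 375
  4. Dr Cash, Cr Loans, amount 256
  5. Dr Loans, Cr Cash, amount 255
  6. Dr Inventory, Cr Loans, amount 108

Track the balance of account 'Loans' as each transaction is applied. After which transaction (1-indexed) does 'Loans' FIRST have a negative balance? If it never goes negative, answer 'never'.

After txn 1: Loans=356
After txn 2: Loans=356
After txn 3: Loans=-19

Answer: 3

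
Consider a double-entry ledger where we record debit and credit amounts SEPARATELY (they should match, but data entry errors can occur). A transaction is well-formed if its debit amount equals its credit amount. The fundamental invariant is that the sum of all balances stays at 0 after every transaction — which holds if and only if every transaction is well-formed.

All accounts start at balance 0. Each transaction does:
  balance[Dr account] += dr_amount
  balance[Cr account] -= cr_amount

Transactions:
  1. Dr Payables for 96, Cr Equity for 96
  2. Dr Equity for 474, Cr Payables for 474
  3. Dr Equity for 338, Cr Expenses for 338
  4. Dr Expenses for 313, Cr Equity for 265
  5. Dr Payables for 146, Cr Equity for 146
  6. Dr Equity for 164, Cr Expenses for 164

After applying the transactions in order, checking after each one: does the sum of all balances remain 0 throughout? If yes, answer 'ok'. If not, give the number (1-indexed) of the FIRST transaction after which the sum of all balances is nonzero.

After txn 1: dr=96 cr=96 sum_balances=0
After txn 2: dr=474 cr=474 sum_balances=0
After txn 3: dr=338 cr=338 sum_balances=0
After txn 4: dr=313 cr=265 sum_balances=48
After txn 5: dr=146 cr=146 sum_balances=48
After txn 6: dr=164 cr=164 sum_balances=48

Answer: 4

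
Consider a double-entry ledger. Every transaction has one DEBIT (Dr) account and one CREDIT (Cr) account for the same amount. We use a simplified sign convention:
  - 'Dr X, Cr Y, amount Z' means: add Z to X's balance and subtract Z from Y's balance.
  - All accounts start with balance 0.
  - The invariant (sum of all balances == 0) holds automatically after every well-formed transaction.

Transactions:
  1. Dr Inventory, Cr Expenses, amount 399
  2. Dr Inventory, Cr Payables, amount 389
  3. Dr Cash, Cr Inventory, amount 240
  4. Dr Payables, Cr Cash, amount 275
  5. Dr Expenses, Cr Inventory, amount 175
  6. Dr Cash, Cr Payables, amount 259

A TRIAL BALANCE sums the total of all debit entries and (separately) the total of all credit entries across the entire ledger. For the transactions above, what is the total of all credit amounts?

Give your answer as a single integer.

Txn 1: credit+=399
Txn 2: credit+=389
Txn 3: credit+=240
Txn 4: credit+=275
Txn 5: credit+=175
Txn 6: credit+=259
Total credits = 1737

Answer: 1737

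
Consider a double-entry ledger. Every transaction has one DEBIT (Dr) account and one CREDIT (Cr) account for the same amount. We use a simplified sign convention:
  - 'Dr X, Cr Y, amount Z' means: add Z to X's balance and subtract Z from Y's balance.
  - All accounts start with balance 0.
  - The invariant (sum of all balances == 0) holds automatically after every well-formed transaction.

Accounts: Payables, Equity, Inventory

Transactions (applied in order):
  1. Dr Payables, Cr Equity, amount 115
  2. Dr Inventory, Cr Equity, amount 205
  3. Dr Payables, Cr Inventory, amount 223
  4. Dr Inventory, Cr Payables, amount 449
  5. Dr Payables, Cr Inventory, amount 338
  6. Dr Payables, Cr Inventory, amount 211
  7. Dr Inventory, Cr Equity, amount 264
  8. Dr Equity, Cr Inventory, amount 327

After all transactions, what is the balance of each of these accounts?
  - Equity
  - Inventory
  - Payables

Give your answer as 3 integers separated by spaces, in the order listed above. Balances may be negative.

After txn 1 (Dr Payables, Cr Equity, amount 115): Equity=-115 Payables=115
After txn 2 (Dr Inventory, Cr Equity, amount 205): Equity=-320 Inventory=205 Payables=115
After txn 3 (Dr Payables, Cr Inventory, amount 223): Equity=-320 Inventory=-18 Payables=338
After txn 4 (Dr Inventory, Cr Payables, amount 449): Equity=-320 Inventory=431 Payables=-111
After txn 5 (Dr Payables, Cr Inventory, amount 338): Equity=-320 Inventory=93 Payables=227
After txn 6 (Dr Payables, Cr Inventory, amount 211): Equity=-320 Inventory=-118 Payables=438
After txn 7 (Dr Inventory, Cr Equity, amount 264): Equity=-584 Inventory=146 Payables=438
After txn 8 (Dr Equity, Cr Inventory, amount 327): Equity=-257 Inventory=-181 Payables=438

Answer: -257 -181 438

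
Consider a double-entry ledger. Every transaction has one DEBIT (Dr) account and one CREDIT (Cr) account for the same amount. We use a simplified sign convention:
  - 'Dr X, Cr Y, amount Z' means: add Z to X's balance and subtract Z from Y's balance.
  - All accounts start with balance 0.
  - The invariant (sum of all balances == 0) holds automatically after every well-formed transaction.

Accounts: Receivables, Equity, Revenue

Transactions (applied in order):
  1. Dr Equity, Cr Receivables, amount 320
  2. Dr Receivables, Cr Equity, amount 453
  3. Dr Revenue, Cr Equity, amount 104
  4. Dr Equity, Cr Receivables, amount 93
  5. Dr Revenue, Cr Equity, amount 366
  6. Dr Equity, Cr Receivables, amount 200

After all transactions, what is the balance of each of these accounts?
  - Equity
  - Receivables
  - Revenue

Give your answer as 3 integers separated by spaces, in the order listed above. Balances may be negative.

After txn 1 (Dr Equity, Cr Receivables, amount 320): Equity=320 Receivables=-320
After txn 2 (Dr Receivables, Cr Equity, amount 453): Equity=-133 Receivables=133
After txn 3 (Dr Revenue, Cr Equity, amount 104): Equity=-237 Receivables=133 Revenue=104
After txn 4 (Dr Equity, Cr Receivables, amount 93): Equity=-144 Receivables=40 Revenue=104
After txn 5 (Dr Revenue, Cr Equity, amount 366): Equity=-510 Receivables=40 Revenue=470
After txn 6 (Dr Equity, Cr Receivables, amount 200): Equity=-310 Receivables=-160 Revenue=470

Answer: -310 -160 470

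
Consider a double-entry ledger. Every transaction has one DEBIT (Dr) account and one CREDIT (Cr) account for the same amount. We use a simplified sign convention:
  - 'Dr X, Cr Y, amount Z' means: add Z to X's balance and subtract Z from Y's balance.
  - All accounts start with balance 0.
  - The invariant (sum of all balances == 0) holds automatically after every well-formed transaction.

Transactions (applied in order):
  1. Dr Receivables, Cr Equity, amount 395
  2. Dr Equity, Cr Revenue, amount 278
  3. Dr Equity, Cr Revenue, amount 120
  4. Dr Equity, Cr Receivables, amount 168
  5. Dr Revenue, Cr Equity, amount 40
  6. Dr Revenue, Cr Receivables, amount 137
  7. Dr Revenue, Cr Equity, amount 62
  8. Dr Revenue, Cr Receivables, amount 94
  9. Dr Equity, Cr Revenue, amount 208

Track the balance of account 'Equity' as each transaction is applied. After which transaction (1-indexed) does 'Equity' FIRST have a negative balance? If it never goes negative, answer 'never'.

After txn 1: Equity=-395

Answer: 1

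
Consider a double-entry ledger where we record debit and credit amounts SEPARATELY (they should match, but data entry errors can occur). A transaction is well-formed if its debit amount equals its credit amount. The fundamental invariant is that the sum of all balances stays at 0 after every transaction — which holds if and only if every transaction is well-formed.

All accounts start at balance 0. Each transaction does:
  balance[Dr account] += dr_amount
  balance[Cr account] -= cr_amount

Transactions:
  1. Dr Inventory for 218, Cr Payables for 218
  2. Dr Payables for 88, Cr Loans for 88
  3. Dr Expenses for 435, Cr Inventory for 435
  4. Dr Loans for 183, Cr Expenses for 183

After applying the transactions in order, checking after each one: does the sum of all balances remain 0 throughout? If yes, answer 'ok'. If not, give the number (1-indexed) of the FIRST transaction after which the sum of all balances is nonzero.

Answer: ok

Derivation:
After txn 1: dr=218 cr=218 sum_balances=0
After txn 2: dr=88 cr=88 sum_balances=0
After txn 3: dr=435 cr=435 sum_balances=0
After txn 4: dr=183 cr=183 sum_balances=0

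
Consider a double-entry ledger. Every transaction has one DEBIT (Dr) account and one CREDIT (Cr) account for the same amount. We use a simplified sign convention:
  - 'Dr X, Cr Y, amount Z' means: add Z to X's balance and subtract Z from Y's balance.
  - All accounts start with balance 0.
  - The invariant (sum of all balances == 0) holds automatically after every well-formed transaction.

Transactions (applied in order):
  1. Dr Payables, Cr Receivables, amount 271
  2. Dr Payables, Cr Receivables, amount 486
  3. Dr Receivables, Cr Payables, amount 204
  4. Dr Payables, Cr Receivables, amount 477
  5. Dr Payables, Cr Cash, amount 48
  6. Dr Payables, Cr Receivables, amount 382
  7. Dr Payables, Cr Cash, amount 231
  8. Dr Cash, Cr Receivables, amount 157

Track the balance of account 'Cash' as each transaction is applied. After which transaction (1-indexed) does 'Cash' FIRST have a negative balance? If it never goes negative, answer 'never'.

After txn 1: Cash=0
After txn 2: Cash=0
After txn 3: Cash=0
After txn 4: Cash=0
After txn 5: Cash=-48

Answer: 5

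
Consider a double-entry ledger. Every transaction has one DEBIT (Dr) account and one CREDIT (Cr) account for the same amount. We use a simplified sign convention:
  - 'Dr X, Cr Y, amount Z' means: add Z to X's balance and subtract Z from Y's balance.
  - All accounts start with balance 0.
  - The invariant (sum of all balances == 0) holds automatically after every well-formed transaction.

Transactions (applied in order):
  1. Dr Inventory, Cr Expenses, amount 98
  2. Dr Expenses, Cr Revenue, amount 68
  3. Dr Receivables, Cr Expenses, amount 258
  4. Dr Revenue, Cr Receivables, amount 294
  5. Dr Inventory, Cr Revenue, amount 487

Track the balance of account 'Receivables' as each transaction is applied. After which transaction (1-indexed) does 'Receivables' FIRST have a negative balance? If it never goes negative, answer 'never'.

After txn 1: Receivables=0
After txn 2: Receivables=0
After txn 3: Receivables=258
After txn 4: Receivables=-36

Answer: 4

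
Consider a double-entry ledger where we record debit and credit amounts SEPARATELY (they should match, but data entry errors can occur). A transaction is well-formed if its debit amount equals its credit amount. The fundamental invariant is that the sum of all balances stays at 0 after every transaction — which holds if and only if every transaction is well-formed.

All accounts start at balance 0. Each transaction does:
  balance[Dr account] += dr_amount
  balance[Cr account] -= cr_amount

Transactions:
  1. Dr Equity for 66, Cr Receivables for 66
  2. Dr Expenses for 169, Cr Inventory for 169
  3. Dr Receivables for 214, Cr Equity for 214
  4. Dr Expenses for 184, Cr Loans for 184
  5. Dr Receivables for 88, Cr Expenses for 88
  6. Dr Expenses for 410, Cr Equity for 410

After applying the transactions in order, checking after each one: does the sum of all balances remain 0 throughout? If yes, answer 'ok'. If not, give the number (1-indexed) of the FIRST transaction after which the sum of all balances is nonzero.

Answer: ok

Derivation:
After txn 1: dr=66 cr=66 sum_balances=0
After txn 2: dr=169 cr=169 sum_balances=0
After txn 3: dr=214 cr=214 sum_balances=0
After txn 4: dr=184 cr=184 sum_balances=0
After txn 5: dr=88 cr=88 sum_balances=0
After txn 6: dr=410 cr=410 sum_balances=0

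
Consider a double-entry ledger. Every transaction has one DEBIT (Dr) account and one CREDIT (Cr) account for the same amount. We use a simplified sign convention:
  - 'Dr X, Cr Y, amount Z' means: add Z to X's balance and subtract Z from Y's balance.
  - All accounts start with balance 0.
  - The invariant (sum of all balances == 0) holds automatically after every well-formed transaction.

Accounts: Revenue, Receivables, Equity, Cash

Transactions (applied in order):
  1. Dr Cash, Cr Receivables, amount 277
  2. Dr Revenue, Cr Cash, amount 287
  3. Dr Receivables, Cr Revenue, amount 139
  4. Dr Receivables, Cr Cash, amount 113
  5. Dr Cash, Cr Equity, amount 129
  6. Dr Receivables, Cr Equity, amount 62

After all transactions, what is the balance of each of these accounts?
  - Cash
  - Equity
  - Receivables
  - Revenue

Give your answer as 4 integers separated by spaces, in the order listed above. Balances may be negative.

Answer: 6 -191 37 148

Derivation:
After txn 1 (Dr Cash, Cr Receivables, amount 277): Cash=277 Receivables=-277
After txn 2 (Dr Revenue, Cr Cash, amount 287): Cash=-10 Receivables=-277 Revenue=287
After txn 3 (Dr Receivables, Cr Revenue, amount 139): Cash=-10 Receivables=-138 Revenue=148
After txn 4 (Dr Receivables, Cr Cash, amount 113): Cash=-123 Receivables=-25 Revenue=148
After txn 5 (Dr Cash, Cr Equity, amount 129): Cash=6 Equity=-129 Receivables=-25 Revenue=148
After txn 6 (Dr Receivables, Cr Equity, amount 62): Cash=6 Equity=-191 Receivables=37 Revenue=148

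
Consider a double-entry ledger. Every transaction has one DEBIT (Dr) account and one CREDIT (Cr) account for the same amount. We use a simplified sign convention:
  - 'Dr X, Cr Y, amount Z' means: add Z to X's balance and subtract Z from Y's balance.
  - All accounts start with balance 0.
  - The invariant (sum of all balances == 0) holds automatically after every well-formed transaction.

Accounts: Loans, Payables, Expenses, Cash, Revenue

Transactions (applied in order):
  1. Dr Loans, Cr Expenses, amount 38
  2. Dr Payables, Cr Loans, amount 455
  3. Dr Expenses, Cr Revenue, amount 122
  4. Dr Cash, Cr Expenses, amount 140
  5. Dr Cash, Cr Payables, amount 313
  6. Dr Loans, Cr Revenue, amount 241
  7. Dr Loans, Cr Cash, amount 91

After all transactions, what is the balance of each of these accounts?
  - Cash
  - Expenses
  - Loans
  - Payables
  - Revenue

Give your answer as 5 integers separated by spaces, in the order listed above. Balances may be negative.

After txn 1 (Dr Loans, Cr Expenses, amount 38): Expenses=-38 Loans=38
After txn 2 (Dr Payables, Cr Loans, amount 455): Expenses=-38 Loans=-417 Payables=455
After txn 3 (Dr Expenses, Cr Revenue, amount 122): Expenses=84 Loans=-417 Payables=455 Revenue=-122
After txn 4 (Dr Cash, Cr Expenses, amount 140): Cash=140 Expenses=-56 Loans=-417 Payables=455 Revenue=-122
After txn 5 (Dr Cash, Cr Payables, amount 313): Cash=453 Expenses=-56 Loans=-417 Payables=142 Revenue=-122
After txn 6 (Dr Loans, Cr Revenue, amount 241): Cash=453 Expenses=-56 Loans=-176 Payables=142 Revenue=-363
After txn 7 (Dr Loans, Cr Cash, amount 91): Cash=362 Expenses=-56 Loans=-85 Payables=142 Revenue=-363

Answer: 362 -56 -85 142 -363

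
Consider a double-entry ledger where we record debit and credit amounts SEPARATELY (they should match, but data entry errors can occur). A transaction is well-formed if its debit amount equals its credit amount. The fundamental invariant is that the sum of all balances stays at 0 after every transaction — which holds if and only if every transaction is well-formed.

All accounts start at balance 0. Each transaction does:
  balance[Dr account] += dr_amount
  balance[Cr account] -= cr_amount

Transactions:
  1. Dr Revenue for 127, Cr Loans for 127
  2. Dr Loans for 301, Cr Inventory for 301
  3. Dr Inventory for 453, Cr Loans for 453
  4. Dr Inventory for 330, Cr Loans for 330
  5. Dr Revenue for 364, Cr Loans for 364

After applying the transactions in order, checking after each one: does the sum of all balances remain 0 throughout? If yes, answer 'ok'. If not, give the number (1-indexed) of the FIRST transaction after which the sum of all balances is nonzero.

Answer: ok

Derivation:
After txn 1: dr=127 cr=127 sum_balances=0
After txn 2: dr=301 cr=301 sum_balances=0
After txn 3: dr=453 cr=453 sum_balances=0
After txn 4: dr=330 cr=330 sum_balances=0
After txn 5: dr=364 cr=364 sum_balances=0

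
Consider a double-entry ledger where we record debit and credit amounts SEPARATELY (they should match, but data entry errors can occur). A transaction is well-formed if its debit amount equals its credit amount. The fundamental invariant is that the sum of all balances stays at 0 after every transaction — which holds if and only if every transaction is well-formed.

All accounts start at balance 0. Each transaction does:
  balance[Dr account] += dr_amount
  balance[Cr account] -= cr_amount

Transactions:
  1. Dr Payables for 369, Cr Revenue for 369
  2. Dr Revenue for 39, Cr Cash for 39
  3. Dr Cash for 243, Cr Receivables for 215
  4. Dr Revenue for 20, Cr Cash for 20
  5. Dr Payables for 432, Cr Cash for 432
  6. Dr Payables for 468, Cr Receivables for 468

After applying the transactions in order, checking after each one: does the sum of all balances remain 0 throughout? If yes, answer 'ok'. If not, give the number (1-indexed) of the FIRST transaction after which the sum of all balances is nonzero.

After txn 1: dr=369 cr=369 sum_balances=0
After txn 2: dr=39 cr=39 sum_balances=0
After txn 3: dr=243 cr=215 sum_balances=28
After txn 4: dr=20 cr=20 sum_balances=28
After txn 5: dr=432 cr=432 sum_balances=28
After txn 6: dr=468 cr=468 sum_balances=28

Answer: 3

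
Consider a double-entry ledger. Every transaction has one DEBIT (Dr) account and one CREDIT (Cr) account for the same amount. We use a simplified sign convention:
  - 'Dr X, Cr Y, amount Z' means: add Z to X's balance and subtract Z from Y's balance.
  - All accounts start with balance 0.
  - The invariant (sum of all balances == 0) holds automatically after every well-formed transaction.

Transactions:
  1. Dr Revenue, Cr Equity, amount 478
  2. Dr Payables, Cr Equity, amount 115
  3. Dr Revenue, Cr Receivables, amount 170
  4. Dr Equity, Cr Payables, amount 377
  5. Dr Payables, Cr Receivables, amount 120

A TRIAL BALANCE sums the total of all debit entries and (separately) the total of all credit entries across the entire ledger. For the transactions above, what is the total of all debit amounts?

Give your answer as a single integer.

Answer: 1260

Derivation:
Txn 1: debit+=478
Txn 2: debit+=115
Txn 3: debit+=170
Txn 4: debit+=377
Txn 5: debit+=120
Total debits = 1260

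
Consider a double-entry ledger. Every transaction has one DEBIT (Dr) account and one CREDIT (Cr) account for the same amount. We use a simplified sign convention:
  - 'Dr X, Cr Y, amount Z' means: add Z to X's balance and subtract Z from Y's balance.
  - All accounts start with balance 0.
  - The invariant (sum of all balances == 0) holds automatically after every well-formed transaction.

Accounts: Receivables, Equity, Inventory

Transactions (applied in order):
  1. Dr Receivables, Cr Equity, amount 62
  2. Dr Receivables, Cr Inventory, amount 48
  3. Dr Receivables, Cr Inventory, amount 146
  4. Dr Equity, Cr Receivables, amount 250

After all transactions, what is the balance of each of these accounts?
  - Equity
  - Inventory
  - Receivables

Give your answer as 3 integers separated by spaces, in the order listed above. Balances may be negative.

Answer: 188 -194 6

Derivation:
After txn 1 (Dr Receivables, Cr Equity, amount 62): Equity=-62 Receivables=62
After txn 2 (Dr Receivables, Cr Inventory, amount 48): Equity=-62 Inventory=-48 Receivables=110
After txn 3 (Dr Receivables, Cr Inventory, amount 146): Equity=-62 Inventory=-194 Receivables=256
After txn 4 (Dr Equity, Cr Receivables, amount 250): Equity=188 Inventory=-194 Receivables=6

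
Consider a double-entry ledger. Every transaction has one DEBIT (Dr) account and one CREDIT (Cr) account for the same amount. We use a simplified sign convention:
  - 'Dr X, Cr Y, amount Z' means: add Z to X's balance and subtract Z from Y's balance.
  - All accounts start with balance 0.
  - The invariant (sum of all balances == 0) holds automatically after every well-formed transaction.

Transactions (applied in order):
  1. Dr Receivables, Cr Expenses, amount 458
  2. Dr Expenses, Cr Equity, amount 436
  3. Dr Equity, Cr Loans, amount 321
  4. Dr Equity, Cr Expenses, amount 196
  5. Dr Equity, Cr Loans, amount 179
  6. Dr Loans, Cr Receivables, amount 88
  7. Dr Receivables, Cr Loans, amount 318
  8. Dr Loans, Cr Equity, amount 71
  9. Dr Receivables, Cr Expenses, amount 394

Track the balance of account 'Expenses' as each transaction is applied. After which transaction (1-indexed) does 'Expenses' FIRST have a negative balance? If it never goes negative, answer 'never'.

After txn 1: Expenses=-458

Answer: 1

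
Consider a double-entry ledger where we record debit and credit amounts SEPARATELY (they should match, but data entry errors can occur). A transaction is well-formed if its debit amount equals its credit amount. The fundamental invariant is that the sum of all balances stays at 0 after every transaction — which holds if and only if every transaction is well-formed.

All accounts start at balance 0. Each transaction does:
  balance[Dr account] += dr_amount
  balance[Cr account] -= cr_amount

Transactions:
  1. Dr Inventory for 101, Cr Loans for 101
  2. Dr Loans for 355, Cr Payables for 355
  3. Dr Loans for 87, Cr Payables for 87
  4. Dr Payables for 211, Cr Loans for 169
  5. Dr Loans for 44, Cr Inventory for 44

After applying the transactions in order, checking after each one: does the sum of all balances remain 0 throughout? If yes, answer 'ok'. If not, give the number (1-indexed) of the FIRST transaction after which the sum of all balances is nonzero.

Answer: 4

Derivation:
After txn 1: dr=101 cr=101 sum_balances=0
After txn 2: dr=355 cr=355 sum_balances=0
After txn 3: dr=87 cr=87 sum_balances=0
After txn 4: dr=211 cr=169 sum_balances=42
After txn 5: dr=44 cr=44 sum_balances=42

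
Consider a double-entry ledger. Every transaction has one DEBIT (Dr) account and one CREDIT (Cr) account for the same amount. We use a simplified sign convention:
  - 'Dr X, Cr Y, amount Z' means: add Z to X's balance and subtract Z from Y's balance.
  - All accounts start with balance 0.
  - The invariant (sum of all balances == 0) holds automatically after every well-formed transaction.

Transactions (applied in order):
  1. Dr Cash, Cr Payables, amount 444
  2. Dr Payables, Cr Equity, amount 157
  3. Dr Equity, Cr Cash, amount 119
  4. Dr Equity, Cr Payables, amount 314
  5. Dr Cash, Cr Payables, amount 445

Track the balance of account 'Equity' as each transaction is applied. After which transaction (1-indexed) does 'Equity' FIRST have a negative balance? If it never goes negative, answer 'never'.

After txn 1: Equity=0
After txn 2: Equity=-157

Answer: 2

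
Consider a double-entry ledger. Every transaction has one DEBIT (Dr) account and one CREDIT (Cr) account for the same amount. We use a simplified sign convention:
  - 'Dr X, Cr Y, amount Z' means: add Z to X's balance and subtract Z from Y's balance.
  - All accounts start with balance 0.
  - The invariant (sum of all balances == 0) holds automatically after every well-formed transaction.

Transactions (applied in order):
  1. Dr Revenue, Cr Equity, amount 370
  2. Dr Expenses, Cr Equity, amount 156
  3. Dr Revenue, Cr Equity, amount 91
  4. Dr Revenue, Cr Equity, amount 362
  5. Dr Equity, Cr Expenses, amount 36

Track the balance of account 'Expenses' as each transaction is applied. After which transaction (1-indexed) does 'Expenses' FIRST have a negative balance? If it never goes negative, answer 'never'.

After txn 1: Expenses=0
After txn 2: Expenses=156
After txn 3: Expenses=156
After txn 4: Expenses=156
After txn 5: Expenses=120

Answer: never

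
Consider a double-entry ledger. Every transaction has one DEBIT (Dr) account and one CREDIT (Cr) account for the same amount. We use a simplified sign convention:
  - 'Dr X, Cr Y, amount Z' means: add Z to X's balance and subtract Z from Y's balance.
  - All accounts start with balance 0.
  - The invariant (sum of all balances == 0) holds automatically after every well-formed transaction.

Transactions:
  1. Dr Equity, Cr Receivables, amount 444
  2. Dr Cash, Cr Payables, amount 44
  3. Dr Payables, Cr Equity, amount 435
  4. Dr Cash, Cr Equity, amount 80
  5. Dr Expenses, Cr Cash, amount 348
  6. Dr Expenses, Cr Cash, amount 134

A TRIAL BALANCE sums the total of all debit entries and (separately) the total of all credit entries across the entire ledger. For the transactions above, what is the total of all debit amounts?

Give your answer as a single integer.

Txn 1: debit+=444
Txn 2: debit+=44
Txn 3: debit+=435
Txn 4: debit+=80
Txn 5: debit+=348
Txn 6: debit+=134
Total debits = 1485

Answer: 1485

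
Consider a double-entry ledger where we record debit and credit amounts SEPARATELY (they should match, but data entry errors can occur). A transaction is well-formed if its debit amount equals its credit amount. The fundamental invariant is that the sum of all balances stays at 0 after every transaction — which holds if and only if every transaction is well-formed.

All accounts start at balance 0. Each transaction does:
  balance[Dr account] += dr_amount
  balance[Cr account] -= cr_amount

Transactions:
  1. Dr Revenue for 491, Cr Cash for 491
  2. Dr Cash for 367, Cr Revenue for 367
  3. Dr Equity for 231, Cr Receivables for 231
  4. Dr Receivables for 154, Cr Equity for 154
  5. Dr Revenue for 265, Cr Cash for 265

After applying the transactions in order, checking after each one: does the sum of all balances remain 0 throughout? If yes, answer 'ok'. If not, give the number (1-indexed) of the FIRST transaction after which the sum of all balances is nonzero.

After txn 1: dr=491 cr=491 sum_balances=0
After txn 2: dr=367 cr=367 sum_balances=0
After txn 3: dr=231 cr=231 sum_balances=0
After txn 4: dr=154 cr=154 sum_balances=0
After txn 5: dr=265 cr=265 sum_balances=0

Answer: ok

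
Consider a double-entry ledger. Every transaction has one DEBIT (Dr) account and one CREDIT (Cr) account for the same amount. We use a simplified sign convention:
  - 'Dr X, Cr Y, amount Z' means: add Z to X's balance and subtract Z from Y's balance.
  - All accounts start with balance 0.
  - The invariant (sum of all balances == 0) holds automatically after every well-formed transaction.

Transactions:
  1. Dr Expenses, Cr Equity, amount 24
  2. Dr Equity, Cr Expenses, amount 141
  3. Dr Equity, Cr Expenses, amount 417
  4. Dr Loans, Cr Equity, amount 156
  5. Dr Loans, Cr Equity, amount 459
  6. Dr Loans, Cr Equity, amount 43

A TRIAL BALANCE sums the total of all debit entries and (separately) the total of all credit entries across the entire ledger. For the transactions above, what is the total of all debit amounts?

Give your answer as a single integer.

Answer: 1240

Derivation:
Txn 1: debit+=24
Txn 2: debit+=141
Txn 3: debit+=417
Txn 4: debit+=156
Txn 5: debit+=459
Txn 6: debit+=43
Total debits = 1240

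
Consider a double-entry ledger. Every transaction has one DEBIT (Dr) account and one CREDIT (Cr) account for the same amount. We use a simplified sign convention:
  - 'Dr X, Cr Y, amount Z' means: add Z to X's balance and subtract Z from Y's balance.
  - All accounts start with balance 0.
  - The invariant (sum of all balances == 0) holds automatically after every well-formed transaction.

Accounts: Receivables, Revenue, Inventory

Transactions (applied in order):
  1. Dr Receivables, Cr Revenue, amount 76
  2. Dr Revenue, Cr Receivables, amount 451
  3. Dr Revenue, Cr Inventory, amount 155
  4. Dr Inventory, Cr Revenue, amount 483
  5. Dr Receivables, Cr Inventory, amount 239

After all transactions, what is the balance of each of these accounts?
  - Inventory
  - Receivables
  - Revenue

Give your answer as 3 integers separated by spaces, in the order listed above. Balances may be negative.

After txn 1 (Dr Receivables, Cr Revenue, amount 76): Receivables=76 Revenue=-76
After txn 2 (Dr Revenue, Cr Receivables, amount 451): Receivables=-375 Revenue=375
After txn 3 (Dr Revenue, Cr Inventory, amount 155): Inventory=-155 Receivables=-375 Revenue=530
After txn 4 (Dr Inventory, Cr Revenue, amount 483): Inventory=328 Receivables=-375 Revenue=47
After txn 5 (Dr Receivables, Cr Inventory, amount 239): Inventory=89 Receivables=-136 Revenue=47

Answer: 89 -136 47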